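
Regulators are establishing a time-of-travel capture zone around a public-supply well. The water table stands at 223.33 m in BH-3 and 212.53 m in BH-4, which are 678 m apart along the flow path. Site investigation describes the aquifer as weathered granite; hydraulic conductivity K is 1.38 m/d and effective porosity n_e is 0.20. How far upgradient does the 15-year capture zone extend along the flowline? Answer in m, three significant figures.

602 m

Hydraulic gradient i = (223.33 − 212.53) / 678 = 10.80 / 678 = 0.01593
Specific discharge q = 1.38 × 0.01593 = 0.02198 m/d
v = Ki/n = 1.38·0.01593/0.20 = 0.1099 m/d
T = 15 yr × 365 = 5475 d
L = v × T = 0.1099 × 5475 = 601.8 m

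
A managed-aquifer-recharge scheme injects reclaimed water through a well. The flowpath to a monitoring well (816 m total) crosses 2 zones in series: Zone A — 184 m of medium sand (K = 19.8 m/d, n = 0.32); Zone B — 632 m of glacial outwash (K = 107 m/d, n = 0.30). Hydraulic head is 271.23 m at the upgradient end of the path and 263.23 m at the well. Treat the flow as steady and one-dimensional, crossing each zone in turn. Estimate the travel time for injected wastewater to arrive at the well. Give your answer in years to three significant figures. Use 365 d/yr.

Total head drop ΔH = 271.23 − 263.23 = 8.00 m
Steady 1-D flow in series ⇒ the Darcy flux q is identical in every zone and the zone head losses add (resistances L/K in series).
Σ(L/K) = 184/19.8 + 632/107 = 9.293 + 5.907 = 15.20 d
q = ΔH / Σ(L/K) = 8.00 / 15.20 = 0.5263 m/d (same in every zone)
Zone A: v = q/n = 0.5263/0.32 = 1.645 m/d → t_A = 184/1.645 = 111.9 d
Zone B: v = q/n = 0.5263/0.30 = 1.754 m/d → t_B = 632/1.754 = 360.2 d
Total t = 111.9 + 360.2 = 472.1 d
   = 472.1 / 365 = 1.29 yr

1.29 years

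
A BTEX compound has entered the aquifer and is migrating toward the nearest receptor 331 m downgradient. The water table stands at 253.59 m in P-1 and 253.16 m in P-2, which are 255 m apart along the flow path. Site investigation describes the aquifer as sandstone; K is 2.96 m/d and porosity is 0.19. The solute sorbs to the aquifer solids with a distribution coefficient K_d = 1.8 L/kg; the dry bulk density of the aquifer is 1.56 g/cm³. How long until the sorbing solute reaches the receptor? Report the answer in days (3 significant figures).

Hydraulic gradient i = (253.59 − 253.16) / 255 = 0.43 / 255 = 0.001686
q = Ki = 2.96 × 0.001686 = 0.004991 m/d
v_s = q/n_e = 0.004991/0.19 = 0.02627 m/d
Retardation R = 1 + ρ_b·K_d/n = 1 + 1.56×1.8/0.19 = 15.78
Contaminant velocity v_c = v/R = 0.02627/15.78 = 0.001665 m/d
t = L/v_c = 331/0.001665 = 198800 d

199000 days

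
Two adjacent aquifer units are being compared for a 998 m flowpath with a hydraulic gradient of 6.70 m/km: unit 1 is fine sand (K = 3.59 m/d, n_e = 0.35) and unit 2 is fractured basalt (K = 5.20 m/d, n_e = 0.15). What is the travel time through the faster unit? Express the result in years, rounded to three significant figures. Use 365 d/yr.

Unit 1 (fine sand): v = 3.59×0.0067/0.35 = 0.06872 m/d, t = 998/0.06872 = 14520 d
Unit 2 (fractured basalt): v = 5.20×0.0067/0.15 = 0.2323 m/d, t = 998/0.2323 = 4297 d
Faster: 4297 d / 365 = 11.8 yr

11.8 years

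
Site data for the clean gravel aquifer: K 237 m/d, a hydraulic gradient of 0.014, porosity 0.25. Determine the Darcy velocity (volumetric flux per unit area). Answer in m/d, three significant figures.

Darcy flux q = K·i = 237 × 0.014 = 3.318 m/d

3.32 m/d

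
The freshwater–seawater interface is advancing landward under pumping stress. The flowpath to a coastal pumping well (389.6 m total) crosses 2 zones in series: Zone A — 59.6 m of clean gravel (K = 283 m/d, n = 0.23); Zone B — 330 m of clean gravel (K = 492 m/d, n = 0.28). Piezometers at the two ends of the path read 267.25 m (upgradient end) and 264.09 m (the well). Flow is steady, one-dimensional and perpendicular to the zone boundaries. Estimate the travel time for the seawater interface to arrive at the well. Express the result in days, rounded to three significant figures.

Total head drop ΔH = 267.25 − 264.09 = 3.16 m
Steady 1-D flow in series ⇒ the Darcy flux q is identical in every zone and the zone head losses add (resistances L/K in series).
Σ(L/K) = 59.6/283 + 330/492 = 0.2106 + 0.6707 = 0.8813 d
q = ΔH / Σ(L/K) = 3.16 / 0.8813 = 3.585 m/d (same in every zone)
Zone A: v = q/n = 3.585/0.23 = 15.59 m/d → t_A = 59.6/15.59 = 3.823 d
Zone B: v = q/n = 3.585/0.28 = 12.81 m/d → t_B = 330/12.81 = 25.77 d
Total t = 3.823 + 25.77 = 29.59 d

29.6 days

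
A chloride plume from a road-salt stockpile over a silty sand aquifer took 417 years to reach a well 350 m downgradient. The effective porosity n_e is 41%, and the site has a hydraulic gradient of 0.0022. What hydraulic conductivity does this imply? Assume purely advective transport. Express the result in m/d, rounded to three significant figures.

t = 417 years = 152200 d
v = L / t = 350 / 152200 = 0.002300 m/d
K = v · n / i = 0.002300 × 0.41 / 0.0022 = 0.429 m/d

0.429 m/d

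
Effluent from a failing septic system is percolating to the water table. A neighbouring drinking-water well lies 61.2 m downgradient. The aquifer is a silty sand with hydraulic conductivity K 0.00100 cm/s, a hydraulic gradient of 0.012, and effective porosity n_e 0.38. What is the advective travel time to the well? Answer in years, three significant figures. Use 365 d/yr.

6.15 years

K = 0.00100 cm/s × 864 = 0.8640 m/d
q = Ki = 0.8640 × 0.012 = 0.01037 m/d
Seepage velocity v = q / n = 0.01037 / 0.38 = 0.02728 m/d
t = L / v = 61.2 / 0.02728 = 2243 d
   = 2243 / 365 = 6.15 yr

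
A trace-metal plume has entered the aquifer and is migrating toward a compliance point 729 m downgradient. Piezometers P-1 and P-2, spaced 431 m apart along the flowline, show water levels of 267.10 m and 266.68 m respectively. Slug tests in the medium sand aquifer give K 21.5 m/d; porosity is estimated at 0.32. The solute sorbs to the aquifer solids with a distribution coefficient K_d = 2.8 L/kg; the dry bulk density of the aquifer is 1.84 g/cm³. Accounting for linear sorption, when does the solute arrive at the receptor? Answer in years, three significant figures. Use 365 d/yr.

522 years

Hydraulic gradient i = (267.10 − 266.68) / 431 = 0.42 / 431 = 9.745e-4
Darcy flux q = K·i = 21.5 × 9.745e-4 = 0.02095 m/d
v = Ki/n = 21.5·9.745e-4/0.32 = 0.06547 m/d
Retardation R = 1 + ρ_b·K_d/n = 1 + 1.84×2.8/0.32 = 17.10
Contaminant velocity v_c = v/R = 0.06547/17.10 = 0.003829 m/d
t = L/v_c = 729/0.003829 = 190400 d
   = 190400/365 = 522 yr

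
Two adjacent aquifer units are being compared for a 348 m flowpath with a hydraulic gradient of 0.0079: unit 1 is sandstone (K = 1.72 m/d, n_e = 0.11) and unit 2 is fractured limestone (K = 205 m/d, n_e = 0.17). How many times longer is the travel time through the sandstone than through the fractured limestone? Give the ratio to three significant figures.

77.1

Unit 1 (sandstone): v = 1.72×0.0079/0.11 = 0.1235 m/d, t = 348/0.1235 = 2817 d
Unit 2 (fractured limestone): v = 205×0.0079/0.17 = 9.526 m/d, t = 348/9.526 = 36.53 d
t(sandstone) / t(fractured limestone) = 2817/36.53 = 77.1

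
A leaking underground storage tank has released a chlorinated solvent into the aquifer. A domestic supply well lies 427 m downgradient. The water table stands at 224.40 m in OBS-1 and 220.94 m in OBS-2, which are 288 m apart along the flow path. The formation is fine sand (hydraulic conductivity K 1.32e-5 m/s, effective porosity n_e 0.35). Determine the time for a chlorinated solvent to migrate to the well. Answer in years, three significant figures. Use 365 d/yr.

Hydraulic gradient i = (224.40 − 220.94) / 288 = 3.46 / 288 = 0.01201
K = 1.32e-5 m/s × 86400 s/d = 1.140 m/d
Specific discharge q = 1.140 × 0.01201 = 0.01370 m/d
v = Ki/n = 1.140·0.01201/0.35 = 0.03915 m/d
t = L / v = 427 / 0.03915 = 10910 d
   = 10910 / 365 = 29.9 yr

29.9 years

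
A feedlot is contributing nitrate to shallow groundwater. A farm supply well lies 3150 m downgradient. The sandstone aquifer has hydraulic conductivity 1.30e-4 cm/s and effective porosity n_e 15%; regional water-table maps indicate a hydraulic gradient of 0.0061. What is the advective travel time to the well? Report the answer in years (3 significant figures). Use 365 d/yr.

K = 1.30e-4 cm/s × 864 = 0.1123 m/d
q = Ki = 0.1123 × 0.0061 = 6.852e-4 m/d
v_s = q/n_e = 6.852e-4/0.15 = 0.004568 m/d
t = L / v = 3150 / 0.004568 = 689600 d
   = 689600 / 365 = 1890 yr

1890 years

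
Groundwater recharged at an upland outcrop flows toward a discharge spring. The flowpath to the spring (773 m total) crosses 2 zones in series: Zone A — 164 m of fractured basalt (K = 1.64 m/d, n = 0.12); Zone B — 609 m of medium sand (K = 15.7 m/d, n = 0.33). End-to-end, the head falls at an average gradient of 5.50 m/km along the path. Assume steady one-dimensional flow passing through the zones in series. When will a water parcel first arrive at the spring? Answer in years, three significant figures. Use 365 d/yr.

19.7 years

Continuity: the same q passes through each zone, so ΔH = q·Σ(L_j/K_j) — the zones act as resistances in series.
Σ(L/K) = 164/1.64 + 609/15.7 = 100.0 + 38.79 = 138.8 d
K_eq = L_total / Σ(L/K) = 773 / 138.8 = 5.570 m/d
q = K_eq · i = 5.570 × 0.0055 = 0.03063 m/d (same in every zone)
Zone A: v = q/n = 0.03063/0.12 = 0.2553 m/d → t_A = 164/0.2553 = 642.5 d
Zone B: v = q/n = 0.03063/0.33 = 0.09283 m/d → t_B = 609/0.09283 = 6561 d
Total t = 642.5 + 6561 = 7203 d
   = 7203 / 365 = 19.7 yr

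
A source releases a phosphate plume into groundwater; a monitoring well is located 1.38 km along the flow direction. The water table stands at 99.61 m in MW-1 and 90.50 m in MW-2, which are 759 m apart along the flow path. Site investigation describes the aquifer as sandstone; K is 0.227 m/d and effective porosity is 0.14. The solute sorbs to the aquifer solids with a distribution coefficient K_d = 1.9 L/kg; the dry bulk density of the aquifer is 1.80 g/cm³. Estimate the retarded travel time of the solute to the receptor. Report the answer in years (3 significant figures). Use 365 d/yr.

Hydraulic gradient i = (99.61 − 90.50) / 759 = 9.11 / 759 = 0.01200
Specific discharge q = 0.227 × 0.01200 = 0.002725 m/d
v_s = q/n_e = 0.002725/0.14 = 0.01946 m/d
Retardation R = 1 + ρ_b·K_d/n = 1 + 1.80×1.9/0.14 = 25.43
Contaminant velocity v_c = v/R = 0.01946/25.43 = 7.653e-4 m/d
L = 1.38 km = 1380 m
t = L/v_c = 1380/7.653e-4 = 1.803e6 d
   = 1.803e6/365 = 4940 yr

4940 years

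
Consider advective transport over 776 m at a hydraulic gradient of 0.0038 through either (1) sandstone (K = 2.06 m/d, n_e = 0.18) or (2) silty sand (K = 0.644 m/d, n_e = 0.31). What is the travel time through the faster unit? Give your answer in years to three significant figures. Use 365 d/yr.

Unit 1 (sandstone): v = 2.06×0.0038/0.18 = 0.04349 m/d, t = 776/0.04349 = 17840 d
Unit 2 (silty sand): v = 0.644×0.0038/0.31 = 0.007894 m/d, t = 776/0.007894 = 98300 d
Faster: 17840 d / 365 = 48.9 yr

48.9 years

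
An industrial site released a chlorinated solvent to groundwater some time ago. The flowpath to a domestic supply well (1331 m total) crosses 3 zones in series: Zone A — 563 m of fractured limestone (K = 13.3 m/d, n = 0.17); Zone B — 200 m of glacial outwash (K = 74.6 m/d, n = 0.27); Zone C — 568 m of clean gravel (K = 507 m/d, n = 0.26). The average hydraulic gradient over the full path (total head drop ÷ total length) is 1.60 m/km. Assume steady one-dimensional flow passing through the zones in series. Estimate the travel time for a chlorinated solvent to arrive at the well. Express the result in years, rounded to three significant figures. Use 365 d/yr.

17.6 years

Continuity: the same q passes through each zone, so ΔH = q·Σ(L_j/K_j) — the zones act as resistances in series.
Σ(L/K) = 563/13.3 + 200/74.6 + 568/507 = 42.33 + 2.681 + 1.120 = 46.13 d
K_eq = L_total / Σ(L/K) = 1331 / 46.13 = 28.85 m/d
q = K_eq · i = 28.85 × 0.0016 = 0.04616 m/d (same in every zone)
Zone A: v = q/n = 0.04616/0.17 = 0.2715 m/d → t_A = 563/0.2715 = 2073 d
Zone B: v = q/n = 0.04616/0.27 = 0.1710 m/d → t_B = 200/0.1710 = 1170 d
Zone C: v = q/n = 0.04616/0.26 = 0.1776 m/d → t_C = 568/0.1776 = 3199 d
Total t = 2073 + 1170 + 3199 = 6442 d
   = 6442 / 365 = 17.6 yr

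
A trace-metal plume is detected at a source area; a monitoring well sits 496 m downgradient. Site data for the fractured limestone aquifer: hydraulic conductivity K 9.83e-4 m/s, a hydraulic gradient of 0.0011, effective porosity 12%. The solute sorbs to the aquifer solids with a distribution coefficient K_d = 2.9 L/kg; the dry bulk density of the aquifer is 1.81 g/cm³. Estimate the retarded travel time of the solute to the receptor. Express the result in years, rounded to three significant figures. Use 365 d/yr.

78.1 years

K = 9.83e-4 m/s × 86400 s/d = 84.93 m/d
Darcy flux q = K·i = 84.93 × 0.0011 = 0.09342 m/d
v_s = q/n_e = 0.09342/0.12 = 0.7785 m/d
Retardation R = 1 + ρ_b·K_d/n = 1 + 1.81×2.9/0.12 = 44.74
Contaminant velocity v_c = v/R = 0.7785/44.74 = 0.01740 m/d
t = L/v_c = 496/0.01740 = 28500 d
   = 28500/365 = 78.1 yr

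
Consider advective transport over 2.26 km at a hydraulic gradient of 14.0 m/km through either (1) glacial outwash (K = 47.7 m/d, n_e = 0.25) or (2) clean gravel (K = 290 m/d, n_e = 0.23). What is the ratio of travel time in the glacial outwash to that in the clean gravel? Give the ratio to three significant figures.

Unit 1 (glacial outwash): v = 47.7×0.014/0.25 = 2.671 m/d, t = 2260/2.671 = 846.1 d
Unit 2 (clean gravel): v = 290×0.014/0.23 = 17.65 m/d, t = 2260/17.65 = 128.0 d
t(glacial outwash) / t(clean gravel) = 846.1/128.0 = 6.61

6.61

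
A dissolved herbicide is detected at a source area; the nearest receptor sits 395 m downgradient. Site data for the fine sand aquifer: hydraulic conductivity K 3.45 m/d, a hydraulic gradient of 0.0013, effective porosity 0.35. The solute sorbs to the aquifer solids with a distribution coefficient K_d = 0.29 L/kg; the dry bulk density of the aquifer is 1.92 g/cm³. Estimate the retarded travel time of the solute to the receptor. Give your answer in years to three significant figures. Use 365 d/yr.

Specific discharge q = 3.45 × 0.0013 = 0.004485 m/d
Average linear velocity = 0.004485 / 0.35 = 0.01281 m/d
Retardation R = 1 + ρ_b·K_d/n = 1 + 1.92×0.29/0.35 = 2.591
Contaminant velocity v_c = v/R = 0.01281/2.591 = 0.004946 m/d
t = L/v_c = 395/0.004946 = 79860 d
   = 79860/365 = 219 yr

219 years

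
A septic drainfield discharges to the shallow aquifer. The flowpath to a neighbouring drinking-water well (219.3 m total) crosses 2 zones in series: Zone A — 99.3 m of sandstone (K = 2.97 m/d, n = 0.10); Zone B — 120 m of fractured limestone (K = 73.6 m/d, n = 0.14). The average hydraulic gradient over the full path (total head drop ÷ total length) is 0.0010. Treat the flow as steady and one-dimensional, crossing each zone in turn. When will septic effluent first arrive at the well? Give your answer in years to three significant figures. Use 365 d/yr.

For zones in series the flux q is common to all zones; the equivalent conductivity is the harmonic (thickness-weighted) mean, K_eq = L_total / Σ(L_j/K_j).
Σ(L/K) = 99.3/2.97 + 120/73.6 = 33.43 + 1.630 = 35.06 d
K_eq = L_total / Σ(L/K) = 219.3 / 35.06 = 6.254 m/d
q = K_eq · i = 6.254 × 0.0010 = 0.006254 m/d (same in every zone)
Zone A: v = q/n = 0.006254/0.10 = 0.06254 m/d → t_A = 99.3/0.06254 = 1588 d
Zone B: v = q/n = 0.006254/0.14 = 0.04467 m/d → t_B = 120/0.04467 = 2686 d
Total t = 1588 + 2686 = 4274 d
   = 4274 / 365 = 11.7 yr

11.7 years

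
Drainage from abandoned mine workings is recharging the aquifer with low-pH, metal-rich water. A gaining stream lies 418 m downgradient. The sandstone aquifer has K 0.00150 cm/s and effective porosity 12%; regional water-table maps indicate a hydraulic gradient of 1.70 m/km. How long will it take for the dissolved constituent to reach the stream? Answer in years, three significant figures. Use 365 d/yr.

K = 0.00150 cm/s × 864 = 1.296 m/d
q = Ki = 1.296 × 0.0017 = 0.002203 m/d
v = Ki/n = 1.296·0.0017/0.12 = 0.01836 m/d
t = L / v = 418 / 0.01836 = 22770 d
   = 22770 / 365 = 62.4 yr

62.4 years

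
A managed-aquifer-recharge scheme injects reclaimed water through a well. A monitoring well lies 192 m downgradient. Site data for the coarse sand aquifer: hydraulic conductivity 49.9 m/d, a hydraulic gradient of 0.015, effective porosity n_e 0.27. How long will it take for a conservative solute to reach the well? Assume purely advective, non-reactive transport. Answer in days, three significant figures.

69.3 days

Specific discharge q = 49.9 × 0.015 = 0.7485 m/d
Average linear velocity = 0.7485 / 0.27 = 2.772 m/d
t = L / v = 192 / 2.772 = 69.26 d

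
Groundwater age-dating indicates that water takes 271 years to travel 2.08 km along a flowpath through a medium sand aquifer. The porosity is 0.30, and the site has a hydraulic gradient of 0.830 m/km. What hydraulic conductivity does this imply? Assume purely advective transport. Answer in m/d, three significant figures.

t = 271 years = 98920 d
L = 2.08 km = 2080 m
v = L / t = 2080 / 98920 = 0.02103 m/d
K = v · n / i = 0.02103 × 0.30 / 8.3e-4 = 7.60 m/d

7.60 m/d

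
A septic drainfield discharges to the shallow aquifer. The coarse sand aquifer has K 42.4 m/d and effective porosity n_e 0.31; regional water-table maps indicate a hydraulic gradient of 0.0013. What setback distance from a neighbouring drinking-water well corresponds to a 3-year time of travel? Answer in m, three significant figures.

195 m

Specific discharge q = 42.4 × 0.0013 = 0.05512 m/d
Average linear velocity = 0.05512 / 0.31 = 0.1778 m/d
T = 3 yr × 365 = 1095 d
L = v × T = 0.1778 × 1095 = 194.7 m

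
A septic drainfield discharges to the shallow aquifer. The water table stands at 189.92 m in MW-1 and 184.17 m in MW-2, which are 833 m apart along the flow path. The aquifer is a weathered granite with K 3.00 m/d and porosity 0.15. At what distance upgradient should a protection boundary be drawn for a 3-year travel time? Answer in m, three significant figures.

Hydraulic gradient i = (189.92 − 184.17) / 833 = 5.75 / 833 = 0.006903
Specific discharge q = 3.00 × 0.006903 = 0.02071 m/d
Average linear velocity = 0.02071 / 0.15 = 0.1381 m/d
T = 3 yr × 365 = 1095 d
L = v × T = 0.1381 × 1095 = 151.2 m

151 m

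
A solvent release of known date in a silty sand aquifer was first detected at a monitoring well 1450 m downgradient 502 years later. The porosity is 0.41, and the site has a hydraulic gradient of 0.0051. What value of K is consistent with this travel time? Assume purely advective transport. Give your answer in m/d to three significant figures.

0.636 m/d

t = 502 years = 183200 d
v = L / t = 1450 / 183200 = 0.007914 m/d
K = v · n / i = 0.007914 × 0.41 / 0.0051 = 0.636 m/d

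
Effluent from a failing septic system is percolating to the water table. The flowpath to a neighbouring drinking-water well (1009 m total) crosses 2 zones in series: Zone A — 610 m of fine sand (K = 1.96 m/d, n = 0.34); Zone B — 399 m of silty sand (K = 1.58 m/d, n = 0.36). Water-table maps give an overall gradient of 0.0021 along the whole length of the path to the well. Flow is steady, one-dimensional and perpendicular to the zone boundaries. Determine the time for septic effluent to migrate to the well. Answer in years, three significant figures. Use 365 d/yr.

256 years

Continuity: the same q passes through each zone, so ΔH = q·Σ(L_j/K_j) — the zones act as resistances in series.
Σ(L/K) = 610/1.96 + 399/1.58 = 311.2 + 252.5 = 563.8 d
K_eq = L_total / Σ(L/K) = 1009 / 563.8 = 1.790 m/d
q = K_eq · i = 1.790 × 0.0021 = 0.003759 m/d (same in every zone)
Zone A: v = q/n = 0.003759/0.34 = 0.01105 m/d → t_A = 610/0.01105 = 55180 d
Zone B: v = q/n = 0.003759/0.36 = 0.01044 m/d → t_B = 399/0.01044 = 38220 d
Total t = 55180 + 38220 = 93400 d
   = 93400 / 365 = 256 yr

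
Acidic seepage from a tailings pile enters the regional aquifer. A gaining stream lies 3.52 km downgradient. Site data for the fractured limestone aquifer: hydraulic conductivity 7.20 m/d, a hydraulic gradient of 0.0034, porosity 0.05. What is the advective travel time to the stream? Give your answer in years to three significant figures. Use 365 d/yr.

19.7 years

q = Ki = 7.20 × 0.0034 = 0.02448 m/d
v_s = q/n_e = 0.02448/0.05 = 0.4896 m/d
L = 3.52 km = 3520 m
t = L / v = 3520 / 0.4896 = 7190 d
   = 7190 / 365 = 19.7 yr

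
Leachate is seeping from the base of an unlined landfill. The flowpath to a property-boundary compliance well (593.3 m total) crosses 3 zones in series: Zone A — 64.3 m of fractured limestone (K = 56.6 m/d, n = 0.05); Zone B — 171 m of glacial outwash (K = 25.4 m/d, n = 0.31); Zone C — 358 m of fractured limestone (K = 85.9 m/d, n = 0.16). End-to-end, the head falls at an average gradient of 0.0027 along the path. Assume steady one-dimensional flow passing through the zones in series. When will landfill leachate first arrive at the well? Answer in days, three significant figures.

Steady 1-D flow in series ⇒ the Darcy flux q is identical in every zone and the zone head losses add (resistances L/K in series).
Σ(L/K) = 64.3/56.6 + 171/25.4 + 358/85.9 = 1.136 + 6.732 + 4.168 = 12.04 d
K_eq = L_total / Σ(L/K) = 593.3 / 12.04 = 49.29 m/d
q = K_eq · i = 49.29 × 0.0027 = 0.1331 m/d (same in every zone)
Zone A: v = q/n = 0.1331/0.05 = 2.662 m/d → t_A = 64.3/2.662 = 24.16 d
Zone B: v = q/n = 0.1331/0.31 = 0.4293 m/d → t_B = 171/0.4293 = 398.3 d
Zone C: v = q/n = 0.1331/0.16 = 0.8318 m/d → t_C = 358/0.8318 = 430.4 d
Total t = 24.16 + 398.3 + 430.4 = 852.8 d

853 days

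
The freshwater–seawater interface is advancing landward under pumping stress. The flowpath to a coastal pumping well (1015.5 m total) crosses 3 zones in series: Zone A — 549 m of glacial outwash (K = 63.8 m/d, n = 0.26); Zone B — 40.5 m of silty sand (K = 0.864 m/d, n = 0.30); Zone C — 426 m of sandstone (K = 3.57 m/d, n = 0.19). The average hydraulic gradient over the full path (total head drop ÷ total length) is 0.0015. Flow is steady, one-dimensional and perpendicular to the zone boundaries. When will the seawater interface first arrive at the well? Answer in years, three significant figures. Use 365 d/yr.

Steady 1-D flow in series ⇒ the Darcy flux q is identical in every zone and the zone head losses add (resistances L/K in series).
Σ(L/K) = 549/63.8 + 40.5/0.864 + 426/3.57 = 8.605 + 46.88 + 119.3 = 174.8 d
K_eq = L_total / Σ(L/K) = 1015.5 / 174.8 = 5.809 m/d
q = K_eq · i = 5.809 × 0.0015 = 0.008714 m/d (same in every zone)
Zone A: v = q/n = 0.008714/0.26 = 0.03351 m/d → t_A = 549/0.03351 = 16380 d
Zone B: v = q/n = 0.008714/0.30 = 0.02905 m/d → t_B = 40.5/0.02905 = 1394 d
Zone C: v = q/n = 0.008714/0.19 = 0.04586 m/d → t_C = 426/0.04586 = 9289 d
Total t = 16380 + 1394 + 9289 = 27060 d
   = 27060 / 365 = 74.1 yr

74.1 years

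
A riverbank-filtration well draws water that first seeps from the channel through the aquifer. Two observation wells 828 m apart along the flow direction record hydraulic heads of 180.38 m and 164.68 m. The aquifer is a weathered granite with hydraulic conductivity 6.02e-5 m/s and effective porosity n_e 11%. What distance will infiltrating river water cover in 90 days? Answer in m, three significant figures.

80.7 m

Hydraulic gradient i = (180.38 − 164.68) / 828 = 15.70 / 828 = 0.01896
K = 6.02e-5 m/s × 86400 s/d = 5.201 m/d
Specific discharge q = 5.201 × 0.01896 = 0.09862 m/d
v = Ki/n = 5.201·0.01896/0.11 = 0.8966 m/d
L = v × T = 0.8966 × 90 = 80.69 m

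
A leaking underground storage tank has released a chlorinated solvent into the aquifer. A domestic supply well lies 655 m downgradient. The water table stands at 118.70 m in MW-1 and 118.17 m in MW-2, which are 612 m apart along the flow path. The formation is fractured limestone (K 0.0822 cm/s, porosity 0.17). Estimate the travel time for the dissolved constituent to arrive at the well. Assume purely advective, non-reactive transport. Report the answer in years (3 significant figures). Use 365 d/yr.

Hydraulic gradient i = (118.70 − 118.17) / 612 = 0.53 / 612 = 8.660e-4
K = 0.0822 cm/s × 864 = 71.02 m/d
q = Ki = 71.02 × 8.660e-4 = 0.06150 m/d
Seepage velocity v = q / n = 0.06150 / 0.17 = 0.3618 m/d
t = L / v = 655 / 0.3618 = 1810 d
   = 1810 / 365 = 4.96 yr

4.96 years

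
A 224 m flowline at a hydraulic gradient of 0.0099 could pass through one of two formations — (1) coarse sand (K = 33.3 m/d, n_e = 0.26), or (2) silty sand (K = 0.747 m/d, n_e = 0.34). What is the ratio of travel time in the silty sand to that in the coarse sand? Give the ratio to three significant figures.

58.3

Unit 1 (coarse sand): v = 33.3×0.0099/0.26 = 1.268 m/d, t = 224/1.268 = 176.7 d
Unit 2 (silty sand): v = 0.747×0.0099/0.34 = 0.02175 m/d, t = 224/0.02175 = 10300 d
t(silty sand) / t(coarse sand) = 10300/176.7 = 58.3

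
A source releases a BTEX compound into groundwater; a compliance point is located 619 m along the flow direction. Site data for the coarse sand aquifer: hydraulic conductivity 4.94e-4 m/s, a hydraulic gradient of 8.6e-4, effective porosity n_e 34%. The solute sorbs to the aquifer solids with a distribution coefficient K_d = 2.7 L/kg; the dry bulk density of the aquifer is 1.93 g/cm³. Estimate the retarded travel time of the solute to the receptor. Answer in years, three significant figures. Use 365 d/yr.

K = 4.94e-4 m/s × 86400 s/d = 42.68 m/d
Darcy flux q = K·i = 42.68 × 8.6e-4 = 0.03671 m/d
Average linear velocity = 0.03671 / 0.34 = 0.1080 m/d
Retardation R = 1 + ρ_b·K_d/n = 1 + 1.93×2.7/0.34 = 16.33
Contaminant velocity v_c = v/R = 0.1080/16.33 = 0.006613 m/d
t = L/v_c = 619/0.006613 = 93610 d
   = 93610/365 = 256 yr

256 years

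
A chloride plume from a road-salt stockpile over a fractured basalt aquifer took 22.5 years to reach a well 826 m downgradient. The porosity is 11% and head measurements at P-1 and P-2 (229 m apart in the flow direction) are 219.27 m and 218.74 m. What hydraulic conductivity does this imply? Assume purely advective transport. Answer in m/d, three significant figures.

Hydraulic gradient i = (219.27 − 218.74) / 229 = 0.53 / 229 = 0.002314
t = 22.5 years = 8213 d
v = L / t = 826 / 8213 = 0.1006 m/d
K = v · n / i = 0.1006 × 0.11 / 0.002314 = 4.78 m/d

4.78 m/d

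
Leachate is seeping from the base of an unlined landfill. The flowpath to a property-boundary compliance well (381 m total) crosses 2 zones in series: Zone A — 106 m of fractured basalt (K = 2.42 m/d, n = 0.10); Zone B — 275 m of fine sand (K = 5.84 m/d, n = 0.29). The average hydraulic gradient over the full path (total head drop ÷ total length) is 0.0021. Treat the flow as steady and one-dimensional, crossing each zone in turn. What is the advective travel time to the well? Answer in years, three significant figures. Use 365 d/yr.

For zones in series the flux q is common to all zones; the equivalent conductivity is the harmonic (thickness-weighted) mean, K_eq = L_total / Σ(L_j/K_j).
Σ(L/K) = 106/2.42 + 275/5.84 = 43.80 + 47.09 = 90.89 d
K_eq = L_total / Σ(L/K) = 381 / 90.89 = 4.192 m/d
q = K_eq · i = 4.192 × 0.0021 = 0.008803 m/d (same in every zone)
Zone A: v = q/n = 0.008803/0.10 = 0.08803 m/d → t_A = 106/0.08803 = 1204 d
Zone B: v = q/n = 0.008803/0.29 = 0.03035 m/d → t_B = 275/0.03035 = 9060 d
Total t = 1204 + 9060 = 10260 d
   = 10260 / 365 = 28.1 yr

28.1 years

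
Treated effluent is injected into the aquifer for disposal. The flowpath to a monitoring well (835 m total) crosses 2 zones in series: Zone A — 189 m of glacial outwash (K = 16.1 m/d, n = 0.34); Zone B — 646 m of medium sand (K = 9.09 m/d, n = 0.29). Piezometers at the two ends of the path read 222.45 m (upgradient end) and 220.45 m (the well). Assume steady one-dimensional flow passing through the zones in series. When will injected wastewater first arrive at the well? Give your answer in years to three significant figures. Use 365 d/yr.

28.5 years

Total head drop ΔH = 222.45 − 220.45 = 2.00 m
Continuity: the same q passes through each zone, so ΔH = q·Σ(L_j/K_j) — the zones act as resistances in series.
Σ(L/K) = 189/16.1 + 646/9.09 = 11.74 + 71.07 = 82.81 d
q = ΔH / Σ(L/K) = 2.00 / 82.81 = 0.02415 m/d (same in every zone)
Zone A: v = q/n = 0.02415/0.34 = 0.07104 m/d → t_A = 189/0.07104 = 2661 d
Zone B: v = q/n = 0.02415/0.29 = 0.08329 m/d → t_B = 646/0.08329 = 7756 d
Total t = 2661 + 7756 = 10420 d
   = 10420 / 365 = 28.5 yr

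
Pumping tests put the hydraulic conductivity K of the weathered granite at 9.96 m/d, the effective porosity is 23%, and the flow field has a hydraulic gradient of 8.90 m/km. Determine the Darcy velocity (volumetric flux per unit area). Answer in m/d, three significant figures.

Specific discharge q = 9.96 × 0.0089 = 0.08864 m/d

0.0886 m/d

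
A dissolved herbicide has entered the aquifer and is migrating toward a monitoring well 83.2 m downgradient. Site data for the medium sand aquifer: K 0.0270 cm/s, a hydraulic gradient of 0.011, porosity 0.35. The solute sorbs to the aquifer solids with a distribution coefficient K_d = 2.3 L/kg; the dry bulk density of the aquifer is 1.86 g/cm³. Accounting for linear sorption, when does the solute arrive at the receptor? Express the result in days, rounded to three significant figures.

1500 days

K = 0.0270 cm/s × 864 = 23.33 m/d
Specific discharge q = 23.33 × 0.011 = 0.2566 m/d
v_s = q/n_e = 0.2566/0.35 = 0.7332 m/d
Retardation R = 1 + ρ_b·K_d/n = 1 + 1.86×2.3/0.35 = 13.22
Contaminant velocity v_c = v/R = 0.7332/13.22 = 0.05545 m/d
t = L/v_c = 83.2/0.05545 = 1501 d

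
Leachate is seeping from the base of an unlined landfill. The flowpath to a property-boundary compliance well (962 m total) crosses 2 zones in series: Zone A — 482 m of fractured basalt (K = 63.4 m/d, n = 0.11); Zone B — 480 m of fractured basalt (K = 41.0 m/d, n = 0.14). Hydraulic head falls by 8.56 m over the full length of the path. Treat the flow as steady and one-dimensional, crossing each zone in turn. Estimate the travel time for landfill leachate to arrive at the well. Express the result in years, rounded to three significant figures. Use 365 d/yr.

0.743 years

Continuity: the same q passes through each zone, so ΔH = q·Σ(L_j/K_j) — the zones act as resistances in series.
Σ(L/K) = 482/63.4 + 480/41.0 = 7.603 + 11.71 = 19.31 d
q = ΔH / Σ(L/K) = 8.56 / 19.31 = 0.4433 m/d (same in every zone)
Zone A: v = q/n = 0.4433/0.11 = 4.030 m/d → t_A = 482/4.030 = 119.6 d
Zone B: v = q/n = 0.4433/0.14 = 3.166 m/d → t_B = 480/3.166 = 151.6 d
Total t = 119.6 + 151.6 = 271.2 d
   = 271.2 / 365 = 0.743 yr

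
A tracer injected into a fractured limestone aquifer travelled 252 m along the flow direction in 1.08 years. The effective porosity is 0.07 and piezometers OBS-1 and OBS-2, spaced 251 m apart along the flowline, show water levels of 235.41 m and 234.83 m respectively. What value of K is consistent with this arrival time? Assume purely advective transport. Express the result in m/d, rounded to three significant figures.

19.4 m/d

Hydraulic gradient i = (235.41 − 234.83) / 251 = 0.58 / 251 = 0.002311
t = 1.08 years = 394.2 d
v = L / t = 252 / 394.2 = 0.6393 m/d
K = v · n / i = 0.6393 × 0.07 / 0.002311 = 19.4 m/d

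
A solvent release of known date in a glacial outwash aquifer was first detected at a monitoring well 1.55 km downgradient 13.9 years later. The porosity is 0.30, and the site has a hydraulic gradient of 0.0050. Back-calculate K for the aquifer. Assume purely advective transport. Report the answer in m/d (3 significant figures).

t = 13.9 years = 5074 d
L = 1.55 km = 1550 m
v = L / t = 1550 / 5074 = 0.3055 m/d
K = v · n / i = 0.3055 × 0.30 / 0.0050 = 18.3 m/d

18.3 m/d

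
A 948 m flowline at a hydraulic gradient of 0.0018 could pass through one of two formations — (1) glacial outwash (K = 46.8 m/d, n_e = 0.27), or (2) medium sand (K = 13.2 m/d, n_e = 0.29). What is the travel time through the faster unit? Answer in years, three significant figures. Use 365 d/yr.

8.32 years

Unit 1 (glacial outwash): v = 46.8×0.0018/0.27 = 0.3120 m/d, t = 948/0.3120 = 3038 d
Unit 2 (medium sand): v = 13.2×0.0018/0.29 = 0.08193 m/d, t = 948/0.08193 = 11570 d
Faster: 3038 d / 365 = 8.32 yr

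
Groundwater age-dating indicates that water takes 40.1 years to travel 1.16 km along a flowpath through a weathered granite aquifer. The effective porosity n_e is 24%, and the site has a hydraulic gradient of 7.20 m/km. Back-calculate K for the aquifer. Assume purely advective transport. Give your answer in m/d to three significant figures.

2.64 m/d

t = 40.1 years = 14640 d
L = 1.16 km = 1160 m
v = L / t = 1160 / 14640 = 0.07925 m/d
K = v · n / i = 0.07925 × 0.24 / 0.0072 = 2.64 m/d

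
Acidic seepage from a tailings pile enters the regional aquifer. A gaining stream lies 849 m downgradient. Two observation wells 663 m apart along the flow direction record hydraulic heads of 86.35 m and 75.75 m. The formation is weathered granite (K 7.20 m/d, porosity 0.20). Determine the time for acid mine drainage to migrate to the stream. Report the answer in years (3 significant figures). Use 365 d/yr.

Hydraulic gradient i = (86.35 − 75.75) / 663 = 10.60 / 663 = 0.01599
Darcy flux q = K·i = 7.20 × 0.01599 = 0.1151 m/d
Seepage velocity v = q / n = 0.1151 / 0.20 = 0.5756 m/d
t = L / v = 849 / 0.5756 = 1475 d
   = 1475 / 365 = 4.04 yr

4.04 years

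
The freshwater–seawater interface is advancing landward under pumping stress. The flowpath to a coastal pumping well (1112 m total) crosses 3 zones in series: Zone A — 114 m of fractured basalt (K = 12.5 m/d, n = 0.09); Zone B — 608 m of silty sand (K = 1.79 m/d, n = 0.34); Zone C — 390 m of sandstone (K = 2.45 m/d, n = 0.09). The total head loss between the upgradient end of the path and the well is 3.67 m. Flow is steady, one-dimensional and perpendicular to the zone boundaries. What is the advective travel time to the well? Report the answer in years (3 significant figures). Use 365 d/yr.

95.6 years

Steady 1-D flow in series ⇒ the Darcy flux q is identical in every zone and the zone head losses add (resistances L/K in series).
Σ(L/K) = 114/12.5 + 608/1.79 + 390/2.45 = 9.120 + 339.7 + 159.2 = 508.0 d
q = ΔH / Σ(L/K) = 3.67 / 508.0 = 0.007225 m/d (same in every zone)
Zone A: v = q/n = 0.007225/0.09 = 0.08028 m/d → t_A = 114/0.08028 = 1420 d
Zone B: v = q/n = 0.007225/0.34 = 0.02125 m/d → t_B = 608/0.02125 = 28610 d
Zone C: v = q/n = 0.007225/0.09 = 0.08028 m/d → t_C = 390/0.08028 = 4858 d
Total t = 1420 + 28610 + 4858 = 34890 d
   = 34890 / 365 = 95.6 yr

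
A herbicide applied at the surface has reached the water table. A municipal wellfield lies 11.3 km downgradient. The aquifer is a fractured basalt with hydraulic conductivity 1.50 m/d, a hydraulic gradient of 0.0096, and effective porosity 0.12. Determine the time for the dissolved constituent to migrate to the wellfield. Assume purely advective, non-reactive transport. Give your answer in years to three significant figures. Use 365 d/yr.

258 years

q = Ki = 1.50 × 0.0096 = 0.01440 m/d
v = Ki/n = 1.50·0.0096/0.12 = 0.1200 m/d
L = 11.3 km = 11300 m
t = L / v = 11300 / 0.1200 = 94170 d
   = 94170 / 365 = 258 yr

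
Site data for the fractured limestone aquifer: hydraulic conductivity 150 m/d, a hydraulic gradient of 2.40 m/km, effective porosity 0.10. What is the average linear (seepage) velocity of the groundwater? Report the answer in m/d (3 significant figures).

Specific discharge q = 150 × 0.0024 = 0.3600 m/d
v_s = q/n_e = 0.3600/0.10 = 3.600 m/d

3.60 m/d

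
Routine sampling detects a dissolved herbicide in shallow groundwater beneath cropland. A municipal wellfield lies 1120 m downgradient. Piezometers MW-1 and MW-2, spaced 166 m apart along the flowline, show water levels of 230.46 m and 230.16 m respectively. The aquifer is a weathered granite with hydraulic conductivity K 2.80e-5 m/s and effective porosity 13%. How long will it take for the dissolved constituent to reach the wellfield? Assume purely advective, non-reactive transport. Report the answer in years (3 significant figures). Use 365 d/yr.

Hydraulic gradient i = (230.46 − 230.16) / 166 = 0.30 / 166 = 0.001807
K = 2.80e-5 m/s × 86400 s/d = 2.419 m/d
q = Ki = 2.419 × 0.001807 = 0.004372 m/d
Average linear velocity = 0.004372 / 0.13 = 0.03363 m/d
t = L / v = 1120 / 0.03363 = 33300 d
   = 33300 / 365 = 91.2 yr

91.2 years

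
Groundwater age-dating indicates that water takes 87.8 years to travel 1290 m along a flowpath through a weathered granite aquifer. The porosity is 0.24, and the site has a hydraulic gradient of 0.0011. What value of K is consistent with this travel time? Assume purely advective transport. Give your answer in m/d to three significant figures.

t = 87.8 years = 32050 d
v = L / t = 1290 / 32050 = 0.04025 m/d
K = v · n / i = 0.04025 × 0.24 / 0.0011 = 8.78 m/d

8.78 m/d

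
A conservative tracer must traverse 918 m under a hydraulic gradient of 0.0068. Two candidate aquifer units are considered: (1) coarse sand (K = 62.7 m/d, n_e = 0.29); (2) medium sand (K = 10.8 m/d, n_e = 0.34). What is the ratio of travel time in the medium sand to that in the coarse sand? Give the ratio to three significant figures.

6.81

Unit 1 (coarse sand): v = 62.7×0.0068/0.29 = 1.470 m/d, t = 918/1.470 = 624.4 d
Unit 2 (medium sand): v = 10.8×0.0068/0.34 = 0.2160 m/d, t = 918/0.2160 = 4250 d
t(medium sand) / t(coarse sand) = 4250/624.4 = 6.81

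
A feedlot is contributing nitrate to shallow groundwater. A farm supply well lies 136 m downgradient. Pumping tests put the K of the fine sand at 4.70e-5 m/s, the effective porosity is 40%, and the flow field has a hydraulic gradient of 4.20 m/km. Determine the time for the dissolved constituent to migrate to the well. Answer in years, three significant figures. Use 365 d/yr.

K = 4.70e-5 m/s × 86400 s/d = 4.061 m/d
q = Ki = 4.061 × 0.0042 = 0.01706 m/d
v = Ki/n = 4.061·0.0042/0.40 = 0.04264 m/d
t = L / v = 136 / 0.04264 = 3190 d
   = 3190 / 365 = 8.74 yr

8.74 years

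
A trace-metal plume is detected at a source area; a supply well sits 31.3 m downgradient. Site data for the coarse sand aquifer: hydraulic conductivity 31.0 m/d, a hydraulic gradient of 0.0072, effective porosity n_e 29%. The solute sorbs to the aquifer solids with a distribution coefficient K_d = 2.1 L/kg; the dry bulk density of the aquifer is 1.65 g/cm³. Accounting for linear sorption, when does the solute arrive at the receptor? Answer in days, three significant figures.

Specific discharge q = 31.0 × 0.0072 = 0.2232 m/d
Average linear velocity = 0.2232 / 0.29 = 0.7697 m/d
Retardation R = 1 + ρ_b·K_d/n = 1 + 1.65×2.1/0.29 = 12.95
Contaminant velocity v_c = v/R = 0.7697/12.95 = 0.05944 m/d
t = L/v_c = 31.3/0.05944 = 526.6 d

527 days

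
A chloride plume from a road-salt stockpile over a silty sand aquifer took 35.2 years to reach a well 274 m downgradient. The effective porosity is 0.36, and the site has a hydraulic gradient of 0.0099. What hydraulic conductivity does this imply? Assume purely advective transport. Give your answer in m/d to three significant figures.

0.776 m/d

t = 35.2 years = 12850 d
v = L / t = 274 / 12850 = 0.02133 m/d
K = v · n / i = 0.02133 × 0.36 / 0.0099 = 0.776 m/d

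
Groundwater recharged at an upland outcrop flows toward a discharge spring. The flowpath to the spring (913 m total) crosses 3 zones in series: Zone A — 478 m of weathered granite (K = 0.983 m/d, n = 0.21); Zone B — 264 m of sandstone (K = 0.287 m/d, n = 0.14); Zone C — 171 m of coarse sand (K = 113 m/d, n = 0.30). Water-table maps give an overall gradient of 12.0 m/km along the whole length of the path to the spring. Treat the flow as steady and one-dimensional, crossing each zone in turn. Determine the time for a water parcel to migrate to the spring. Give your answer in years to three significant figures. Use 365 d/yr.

Steady 1-D flow in series ⇒ the Darcy flux q is identical in every zone and the zone head losses add (resistances L/K in series).
Σ(L/K) = 478/0.983 + 264/0.287 + 171/113 = 486.3 + 919.9 + 1.513 = 1408 d
K_eq = L_total / Σ(L/K) = 913 / 1408 = 0.6486 m/d
q = K_eq · i = 0.6486 × 0.012 = 0.007783 m/d (same in every zone)
Zone A: v = q/n = 0.007783/0.21 = 0.03706 m/d → t_A = 478/0.03706 = 12900 d
Zone B: v = q/n = 0.007783/0.14 = 0.05559 m/d → t_B = 264/0.05559 = 4749 d
Zone C: v = q/n = 0.007783/0.30 = 0.02594 m/d → t_C = 171/0.02594 = 6591 d
Total t = 12900 + 4749 + 6591 = 24240 d
   = 24240 / 365 = 66.4 yr

66.4 years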